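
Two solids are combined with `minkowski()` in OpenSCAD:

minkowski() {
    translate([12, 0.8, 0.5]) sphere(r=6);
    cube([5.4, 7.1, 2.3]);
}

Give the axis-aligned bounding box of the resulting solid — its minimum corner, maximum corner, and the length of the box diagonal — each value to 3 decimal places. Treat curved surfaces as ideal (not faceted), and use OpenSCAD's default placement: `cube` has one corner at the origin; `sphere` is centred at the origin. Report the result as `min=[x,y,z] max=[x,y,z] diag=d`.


min=[6.000,-5.200,-5.500] max=[23.400,13.900,8.800] diag=29.531

A = translate([12, 0.8, 0.5]) sphere(r=6) → bbox [6,-5.2,-5.5] .. [18,6.8,6.5]
B = cube([5.4, 7.1, 2.3]) → bbox [0,0,0] .. [5.4,7.1,2.3]
lo = A.lo+B.lo = [6+0, -5.2+0, -5.5+0] = [6.000,-5.200,-5.500]
hi = A.hi+B.hi = [18+5.4, 6.8+7.1, 6.5+2.3] = [23.400,13.900,8.800]
diag = √(17.4²+19.1²+14.3²) = √872.06 = 29.531


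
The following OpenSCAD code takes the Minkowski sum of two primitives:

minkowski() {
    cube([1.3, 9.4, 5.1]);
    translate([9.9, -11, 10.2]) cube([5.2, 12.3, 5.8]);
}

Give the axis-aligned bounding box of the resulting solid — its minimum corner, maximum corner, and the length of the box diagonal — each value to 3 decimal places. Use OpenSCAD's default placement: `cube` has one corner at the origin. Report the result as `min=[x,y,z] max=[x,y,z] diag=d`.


A = translate([9.9, -11, 10.2]) cube([5.2, 12.3, 5.8]) → bbox [9.9,-11,10.2] .. [15.1,1.3,16]
B = cube([1.3, 9.4, 5.1]) → bbox [0,0,0] .. [1.3,9.4,5.1]
lo = A.lo+B.lo = [9.9+0, -11+0, 10.2+0] = [9.900,-11.000,10.200]
hi = A.hi+B.hi = [15.1+1.3, 1.3+9.4, 16+5.1] = [16.400,10.700,21.100]
diag = √(6.5²+21.7²+10.9²) = √631.95 = 25.139

min=[9.900,-11.000,10.200] max=[16.400,10.700,21.100] diag=25.139


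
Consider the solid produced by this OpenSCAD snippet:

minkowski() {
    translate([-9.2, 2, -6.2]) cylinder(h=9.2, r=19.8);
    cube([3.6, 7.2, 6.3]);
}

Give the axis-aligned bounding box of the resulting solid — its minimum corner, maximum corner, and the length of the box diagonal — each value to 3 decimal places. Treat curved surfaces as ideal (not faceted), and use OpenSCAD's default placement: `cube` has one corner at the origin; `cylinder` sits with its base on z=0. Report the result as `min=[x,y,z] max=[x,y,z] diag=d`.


A = translate([-9.2, 2, -6.2]) cylinder(h=9.2, r=19.8) → bbox [-29,-17.8,-6.2] .. [10.6,21.8,3]
B = cube([3.6, 7.2, 6.3]) → bbox [0,0,0] .. [3.6,7.2,6.3]
lo = A.lo+B.lo = [-29+0, -17.8+0, -6.2+0] = [-29.000,-17.800,-6.200]
hi = A.hi+B.hi = [10.6+3.6, 21.8+7.2, 3+6.3] = [14.200,29.000,9.300]
diag = √(43.2²+46.8²+15.5²) = √4296.73 = 65.549

min=[-29.000,-17.800,-6.200] max=[14.200,29.000,9.300] diag=65.549


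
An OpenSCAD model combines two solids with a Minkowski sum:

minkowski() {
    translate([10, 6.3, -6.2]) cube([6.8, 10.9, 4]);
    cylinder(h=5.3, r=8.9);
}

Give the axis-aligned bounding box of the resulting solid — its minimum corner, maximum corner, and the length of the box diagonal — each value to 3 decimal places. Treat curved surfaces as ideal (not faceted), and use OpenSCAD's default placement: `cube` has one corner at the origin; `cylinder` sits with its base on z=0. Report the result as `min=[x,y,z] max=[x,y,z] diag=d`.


min=[1.100,-2.600,-6.200] max=[25.700,26.100,3.100] diag=38.927

A = translate([10, 6.3, -6.2]) cube([6.8, 10.9, 4]) → bbox [10,6.3,-6.2] .. [16.8,17.2,-2.2]
B = cylinder(h=5.3, r=8.9) → bbox [-8.9,-8.9,0] .. [8.9,8.9,5.3]
lo = A.lo+B.lo = [10-8.9, 6.3-8.9, -6.2+0] = [1.100,-2.600,-6.200]
hi = A.hi+B.hi = [16.8+8.9, 17.2+8.9, -2.2+5.3] = [25.700,26.100,3.100]
diag = √(24.6²+28.7²+9.3²) = √1515.34 = 38.927


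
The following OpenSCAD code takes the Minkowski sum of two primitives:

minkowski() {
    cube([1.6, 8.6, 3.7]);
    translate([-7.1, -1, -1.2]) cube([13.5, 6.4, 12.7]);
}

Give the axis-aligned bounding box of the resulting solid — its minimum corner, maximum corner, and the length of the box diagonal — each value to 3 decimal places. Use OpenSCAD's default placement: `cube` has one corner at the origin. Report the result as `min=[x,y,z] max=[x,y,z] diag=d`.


A = translate([-7.1, -1, -1.2]) cube([13.5, 6.4, 12.7]) → bbox [-7.1,-1,-1.2] .. [6.4,5.4,11.5]
B = cube([1.6, 8.6, 3.7]) → bbox [0,0,0] .. [1.6,8.6,3.7]
lo = A.lo+B.lo = [-7.1+0, -1+0, -1.2+0] = [-7.100,-1.000,-1.200]
hi = A.hi+B.hi = [6.4+1.6, 5.4+8.6, 11.5+3.7] = [8.000,14.000,15.200]
diag = √(15.1²+15²+16.4²) = √721.97 = 26.869

min=[-7.100,-1.000,-1.200] max=[8.000,14.000,15.200] diag=26.869


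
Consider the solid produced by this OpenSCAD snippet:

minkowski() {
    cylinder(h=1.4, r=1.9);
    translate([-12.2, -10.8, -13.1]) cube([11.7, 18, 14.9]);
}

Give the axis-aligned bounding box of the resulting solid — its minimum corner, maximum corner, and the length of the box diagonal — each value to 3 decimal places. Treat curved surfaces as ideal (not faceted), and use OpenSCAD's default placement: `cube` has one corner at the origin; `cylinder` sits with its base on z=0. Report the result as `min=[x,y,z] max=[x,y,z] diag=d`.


A = translate([-12.2, -10.8, -13.1]) cube([11.7, 18, 14.9]) → bbox [-12.2,-10.8,-13.1] .. [-0.5,7.2,1.8]
B = cylinder(h=1.4, r=1.9) → bbox [-1.9,-1.9,0] .. [1.9,1.9,1.4]
lo = A.lo+B.lo = [-12.2-1.9, -10.8-1.9, -13.1+0] = [-14.100,-12.700,-13.100]
hi = A.hi+B.hi = [-0.5+1.9, 7.2+1.9, 1.8+1.4] = [1.400,9.100,3.200]
diag = √(15.5²+21.8²+16.3²) = √981.18 = 31.324

min=[-14.100,-12.700,-13.100] max=[1.400,9.100,3.200] diag=31.324


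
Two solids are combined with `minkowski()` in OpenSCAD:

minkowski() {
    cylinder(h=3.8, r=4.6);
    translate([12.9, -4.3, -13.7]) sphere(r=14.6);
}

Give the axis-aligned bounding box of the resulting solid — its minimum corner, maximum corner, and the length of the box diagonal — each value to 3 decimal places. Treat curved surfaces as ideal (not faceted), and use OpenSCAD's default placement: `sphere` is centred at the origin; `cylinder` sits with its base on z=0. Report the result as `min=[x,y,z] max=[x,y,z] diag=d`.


A = translate([12.9, -4.3, -13.7]) sphere(r=14.6) → bbox [-1.7,-18.9,-28.3] .. [27.5,10.3,0.9]
B = cylinder(h=3.8, r=4.6) → bbox [-4.6,-4.6,0] .. [4.6,4.6,3.8]
lo = A.lo+B.lo = [-1.7-4.6, -18.9-4.6, -28.3+0] = [-6.300,-23.500,-28.300]
hi = A.hi+B.hi = [27.5+4.6, 10.3+4.6, 0.9+3.8] = [32.100,14.900,4.700]
diag = √(38.4²+38.4²+33²) = √4038.12 = 63.546

min=[-6.300,-23.500,-28.300] max=[32.100,14.900,4.700] diag=63.546


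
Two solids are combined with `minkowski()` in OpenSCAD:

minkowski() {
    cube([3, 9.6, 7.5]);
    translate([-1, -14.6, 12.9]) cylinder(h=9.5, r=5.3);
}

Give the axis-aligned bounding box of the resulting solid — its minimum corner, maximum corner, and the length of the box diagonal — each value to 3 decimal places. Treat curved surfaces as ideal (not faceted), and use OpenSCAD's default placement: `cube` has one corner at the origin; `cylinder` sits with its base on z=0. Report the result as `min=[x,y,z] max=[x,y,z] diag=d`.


A = translate([-1, -14.6, 12.9]) cylinder(h=9.5, r=5.3) → bbox [-6.3,-19.9,12.9] .. [4.3,-9.3,22.4]
B = cube([3, 9.6, 7.5]) → bbox [0,0,0] .. [3,9.6,7.5]
lo = A.lo+B.lo = [-6.3+0, -19.9+0, 12.9+0] = [-6.300,-19.900,12.900]
hi = A.hi+B.hi = [4.3+3, -9.3+9.6, 22.4+7.5] = [7.300,0.300,29.900]
diag = √(13.6²+20.2²+17²) = √882 = 29.698

min=[-6.300,-19.900,12.900] max=[7.300,0.300,29.900] diag=29.698


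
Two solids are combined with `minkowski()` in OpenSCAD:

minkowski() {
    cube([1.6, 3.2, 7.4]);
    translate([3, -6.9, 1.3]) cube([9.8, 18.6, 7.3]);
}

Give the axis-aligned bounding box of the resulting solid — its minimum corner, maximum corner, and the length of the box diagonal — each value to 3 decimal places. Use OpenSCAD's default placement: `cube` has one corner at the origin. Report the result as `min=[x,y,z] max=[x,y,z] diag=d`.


A = translate([3, -6.9, 1.3]) cube([9.8, 18.6, 7.3]) → bbox [3,-6.9,1.3] .. [12.8,11.7,8.6]
B = cube([1.6, 3.2, 7.4]) → bbox [0,0,0] .. [1.6,3.2,7.4]
lo = A.lo+B.lo = [3+0, -6.9+0, 1.3+0] = [3.000,-6.900,1.300]
hi = A.hi+B.hi = [12.8+1.6, 11.7+3.2, 8.6+7.4] = [14.400,14.900,16.000]
diag = √(11.4²+21.8²+14.7²) = √821.29 = 28.658

min=[3.000,-6.900,1.300] max=[14.400,14.900,16.000] diag=28.658


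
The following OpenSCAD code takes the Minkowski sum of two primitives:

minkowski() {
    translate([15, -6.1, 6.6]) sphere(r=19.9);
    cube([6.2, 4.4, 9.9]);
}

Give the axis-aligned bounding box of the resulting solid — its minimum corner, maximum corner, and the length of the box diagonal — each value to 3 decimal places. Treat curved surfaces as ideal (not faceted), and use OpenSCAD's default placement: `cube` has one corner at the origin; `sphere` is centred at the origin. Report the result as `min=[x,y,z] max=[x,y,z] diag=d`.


min=[-4.900,-26.000,-13.300] max=[41.100,18.200,36.400] diag=80.869

A = translate([15, -6.1, 6.6]) sphere(r=19.9) → bbox [-4.9,-26,-13.3] .. [34.9,13.8,26.5]
B = cube([6.2, 4.4, 9.9]) → bbox [0,0,0] .. [6.2,4.4,9.9]
lo = A.lo+B.lo = [-4.9+0, -26+0, -13.3+0] = [-4.900,-26.000,-13.300]
hi = A.hi+B.hi = [34.9+6.2, 13.8+4.4, 26.5+9.9] = [41.100,18.200,36.400]
diag = √(46²+44.2²+49.7²) = √6539.73 = 80.869


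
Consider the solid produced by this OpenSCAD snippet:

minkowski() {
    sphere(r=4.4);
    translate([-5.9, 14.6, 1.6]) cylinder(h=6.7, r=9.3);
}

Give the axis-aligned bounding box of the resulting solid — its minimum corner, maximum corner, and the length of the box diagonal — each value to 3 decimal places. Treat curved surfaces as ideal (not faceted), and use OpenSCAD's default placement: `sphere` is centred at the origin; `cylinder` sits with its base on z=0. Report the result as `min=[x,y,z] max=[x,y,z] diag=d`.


min=[-19.600,0.900,-2.800] max=[7.800,28.300,12.700] diag=41.735

A = translate([-5.9, 14.6, 1.6]) cylinder(h=6.7, r=9.3) → bbox [-15.2,5.3,1.6] .. [3.4,23.9,8.3]
B = sphere(r=4.4) → bbox [-4.4,-4.4,-4.4] .. [4.4,4.4,4.4]
lo = A.lo+B.lo = [-15.2-4.4, 5.3-4.4, 1.6-4.4] = [-19.600,0.900,-2.800]
hi = A.hi+B.hi = [3.4+4.4, 23.9+4.4, 8.3+4.4] = [7.800,28.300,12.700]
diag = √(27.4²+27.4²+15.5²) = √1741.77 = 41.735


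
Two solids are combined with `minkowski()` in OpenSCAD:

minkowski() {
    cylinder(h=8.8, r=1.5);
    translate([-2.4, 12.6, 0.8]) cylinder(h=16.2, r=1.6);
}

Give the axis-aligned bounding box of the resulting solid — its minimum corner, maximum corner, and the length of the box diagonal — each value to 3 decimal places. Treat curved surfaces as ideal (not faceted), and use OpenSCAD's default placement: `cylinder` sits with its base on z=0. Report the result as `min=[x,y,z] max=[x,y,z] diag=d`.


min=[-5.500,9.500,0.800] max=[0.700,15.700,25.800] diag=26.493

A = translate([-2.4, 12.6, 0.8]) cylinder(h=16.2, r=1.6) → bbox [-4,11,0.8] .. [-0.8,14.2,17]
B = cylinder(h=8.8, r=1.5) → bbox [-1.5,-1.5,0] .. [1.5,1.5,8.8]
lo = A.lo+B.lo = [-4-1.5, 11-1.5, 0.8+0] = [-5.500,9.500,0.800]
hi = A.hi+B.hi = [-0.8+1.5, 14.2+1.5, 17+8.8] = [0.700,15.700,25.800]
diag = √(6.2²+6.2²+25²) = √701.88 = 26.493


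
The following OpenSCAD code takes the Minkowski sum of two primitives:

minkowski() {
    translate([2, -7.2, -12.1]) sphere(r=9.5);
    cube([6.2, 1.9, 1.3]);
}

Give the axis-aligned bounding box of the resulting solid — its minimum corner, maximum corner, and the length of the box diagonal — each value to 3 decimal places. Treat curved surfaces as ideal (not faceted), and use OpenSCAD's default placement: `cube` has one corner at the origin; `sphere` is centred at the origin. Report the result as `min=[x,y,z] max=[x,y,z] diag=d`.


min=[-7.500,-16.700,-21.600] max=[17.700,4.200,-1.300] diag=38.522

A = translate([2, -7.2, -12.1]) sphere(r=9.5) → bbox [-7.5,-16.7,-21.6] .. [11.5,2.3,-2.6]
B = cube([6.2, 1.9, 1.3]) → bbox [0,0,0] .. [6.2,1.9,1.3]
lo = A.lo+B.lo = [-7.5+0, -16.7+0, -21.6+0] = [-7.500,-16.700,-21.600]
hi = A.hi+B.hi = [11.5+6.2, 2.3+1.9, -2.6+1.3] = [17.700,4.200,-1.300]
diag = √(25.2²+20.9²+20.3²) = √1483.94 = 38.522


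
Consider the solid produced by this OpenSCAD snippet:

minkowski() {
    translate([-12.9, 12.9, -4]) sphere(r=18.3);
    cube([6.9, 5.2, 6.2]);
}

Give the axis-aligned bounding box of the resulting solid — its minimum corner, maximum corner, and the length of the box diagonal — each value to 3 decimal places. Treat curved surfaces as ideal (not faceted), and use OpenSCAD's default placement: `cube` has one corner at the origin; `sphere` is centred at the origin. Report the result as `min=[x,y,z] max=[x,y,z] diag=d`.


min=[-31.200,-5.400,-22.300] max=[12.300,36.400,20.500] diag=73.968

A = translate([-12.9, 12.9, -4]) sphere(r=18.3) → bbox [-31.2,-5.4,-22.3] .. [5.4,31.2,14.3]
B = cube([6.9, 5.2, 6.2]) → bbox [0,0,0] .. [6.9,5.2,6.2]
lo = A.lo+B.lo = [-31.2+0, -5.4+0, -22.3+0] = [-31.200,-5.400,-22.300]
hi = A.hi+B.hi = [5.4+6.9, 31.2+5.2, 14.3+6.2] = [12.300,36.400,20.500]
diag = √(43.5²+41.8²+42.8²) = √5471.33 = 73.968


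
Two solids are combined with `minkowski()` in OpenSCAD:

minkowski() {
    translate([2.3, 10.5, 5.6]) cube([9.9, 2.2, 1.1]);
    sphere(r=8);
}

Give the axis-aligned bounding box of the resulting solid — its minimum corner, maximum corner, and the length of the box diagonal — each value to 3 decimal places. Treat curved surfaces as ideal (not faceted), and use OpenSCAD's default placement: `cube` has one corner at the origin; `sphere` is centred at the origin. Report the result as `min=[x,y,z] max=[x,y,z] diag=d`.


A = translate([2.3, 10.5, 5.6]) cube([9.9, 2.2, 1.1]) → bbox [2.3,10.5,5.6] .. [12.2,12.7,6.7]
B = sphere(r=8) → bbox [-8,-8,-8] .. [8,8,8]
lo = A.lo+B.lo = [2.3-8, 10.5-8, 5.6-8] = [-5.700,2.500,-2.400]
hi = A.hi+B.hi = [12.2+8, 12.7+8, 6.7+8] = [20.200,20.700,14.700]
diag = √(25.9²+18.2²+17.1²) = √1294.46 = 35.979

min=[-5.700,2.500,-2.400] max=[20.200,20.700,14.700] diag=35.979


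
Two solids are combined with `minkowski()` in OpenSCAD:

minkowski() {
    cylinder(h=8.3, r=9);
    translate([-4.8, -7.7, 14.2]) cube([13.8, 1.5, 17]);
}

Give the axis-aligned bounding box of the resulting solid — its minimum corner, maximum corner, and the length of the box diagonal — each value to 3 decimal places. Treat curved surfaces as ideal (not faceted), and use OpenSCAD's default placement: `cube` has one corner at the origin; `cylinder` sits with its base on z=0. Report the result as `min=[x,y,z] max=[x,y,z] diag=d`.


min=[-13.800,-16.700,14.200] max=[18.000,2.800,39.500] diag=45.073

A = translate([-4.8, -7.7, 14.2]) cube([13.8, 1.5, 17]) → bbox [-4.8,-7.7,14.2] .. [9,-6.2,31.2]
B = cylinder(h=8.3, r=9) → bbox [-9,-9,0] .. [9,9,8.3]
lo = A.lo+B.lo = [-4.8-9, -7.7-9, 14.2+0] = [-13.800,-16.700,14.200]
hi = A.hi+B.hi = [9+9, -6.2+9, 31.2+8.3] = [18.000,2.800,39.500]
diag = √(31.8²+19.5²+25.3²) = √2031.58 = 45.073


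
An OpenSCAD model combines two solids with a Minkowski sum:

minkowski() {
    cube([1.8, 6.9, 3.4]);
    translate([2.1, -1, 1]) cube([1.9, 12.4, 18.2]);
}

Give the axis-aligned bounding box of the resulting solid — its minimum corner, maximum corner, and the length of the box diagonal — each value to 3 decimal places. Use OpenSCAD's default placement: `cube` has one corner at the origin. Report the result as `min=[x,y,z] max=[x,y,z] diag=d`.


A = translate([2.1, -1, 1]) cube([1.9, 12.4, 18.2]) → bbox [2.1,-1,1] .. [4,11.4,19.2]
B = cube([1.8, 6.9, 3.4]) → bbox [0,0,0] .. [1.8,6.9,3.4]
lo = A.lo+B.lo = [2.1+0, -1+0, 1+0] = [2.100,-1.000,1.000]
hi = A.hi+B.hi = [4+1.8, 11.4+6.9, 19.2+3.4] = [5.800,18.300,22.600]
diag = √(3.7²+19.3²+21.6²) = √852.74 = 29.202

min=[2.100,-1.000,1.000] max=[5.800,18.300,22.600] diag=29.202


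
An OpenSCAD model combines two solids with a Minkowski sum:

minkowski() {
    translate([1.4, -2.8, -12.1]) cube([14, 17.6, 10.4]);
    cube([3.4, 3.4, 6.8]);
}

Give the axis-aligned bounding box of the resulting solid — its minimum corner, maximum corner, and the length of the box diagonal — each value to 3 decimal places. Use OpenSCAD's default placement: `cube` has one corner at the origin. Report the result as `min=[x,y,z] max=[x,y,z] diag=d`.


A = translate([1.4, -2.8, -12.1]) cube([14, 17.6, 10.4]) → bbox [1.4,-2.8,-12.1] .. [15.4,14.8,-1.7]
B = cube([3.4, 3.4, 6.8]) → bbox [0,0,0] .. [3.4,3.4,6.8]
lo = A.lo+B.lo = [1.4+0, -2.8+0, -12.1+0] = [1.400,-2.800,-12.100]
hi = A.hi+B.hi = [15.4+3.4, 14.8+3.4, -1.7+6.8] = [18.800,18.200,5.100]
diag = √(17.4²+21²+17.2²) = √1039.6 = 32.243

min=[1.400,-2.800,-12.100] max=[18.800,18.200,5.100] diag=32.243


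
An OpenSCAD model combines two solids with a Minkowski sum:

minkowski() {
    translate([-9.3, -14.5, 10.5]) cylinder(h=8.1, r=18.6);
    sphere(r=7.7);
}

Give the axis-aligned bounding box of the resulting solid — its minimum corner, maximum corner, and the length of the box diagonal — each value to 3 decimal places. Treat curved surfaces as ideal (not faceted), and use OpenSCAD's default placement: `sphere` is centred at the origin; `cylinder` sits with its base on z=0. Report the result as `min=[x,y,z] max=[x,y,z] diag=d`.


min=[-35.600,-40.800,2.800] max=[17.000,11.800,26.300] diag=78.011

A = translate([-9.3, -14.5, 10.5]) cylinder(h=8.1, r=18.6) → bbox [-27.9,-33.1,10.5] .. [9.3,4.1,18.6]
B = sphere(r=7.7) → bbox [-7.7,-7.7,-7.7] .. [7.7,7.7,7.7]
lo = A.lo+B.lo = [-27.9-7.7, -33.1-7.7, 10.5-7.7] = [-35.600,-40.800,2.800]
hi = A.hi+B.hi = [9.3+7.7, 4.1+7.7, 18.6+7.7] = [17.000,11.800,26.300]
diag = √(52.6²+52.6²+23.5²) = √6085.77 = 78.011


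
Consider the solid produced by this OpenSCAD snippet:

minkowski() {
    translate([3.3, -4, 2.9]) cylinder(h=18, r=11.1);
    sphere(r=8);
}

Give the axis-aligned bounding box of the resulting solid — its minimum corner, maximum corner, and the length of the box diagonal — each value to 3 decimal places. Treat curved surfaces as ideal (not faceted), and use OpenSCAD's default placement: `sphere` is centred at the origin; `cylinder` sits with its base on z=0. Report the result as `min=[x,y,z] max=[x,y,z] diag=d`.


min=[-15.800,-23.100,-5.100] max=[22.400,15.100,28.900] diag=63.832

A = translate([3.3, -4, 2.9]) cylinder(h=18, r=11.1) → bbox [-7.8,-15.1,2.9] .. [14.4,7.1,20.9]
B = sphere(r=8) → bbox [-8,-8,-8] .. [8,8,8]
lo = A.lo+B.lo = [-7.8-8, -15.1-8, 2.9-8] = [-15.800,-23.100,-5.100]
hi = A.hi+B.hi = [14.4+8, 7.1+8, 20.9+8] = [22.400,15.100,28.900]
diag = √(38.2²+38.2²+34²) = √4074.48 = 63.832


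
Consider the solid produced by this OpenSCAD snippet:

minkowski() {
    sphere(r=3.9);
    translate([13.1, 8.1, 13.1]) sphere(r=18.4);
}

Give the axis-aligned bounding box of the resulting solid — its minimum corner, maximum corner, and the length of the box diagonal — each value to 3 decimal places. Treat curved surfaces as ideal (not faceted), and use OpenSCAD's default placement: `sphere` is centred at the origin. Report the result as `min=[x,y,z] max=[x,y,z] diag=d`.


A = translate([13.1, 8.1, 13.1]) sphere(r=18.4) → bbox [-5.3,-10.3,-5.3] .. [31.5,26.5,31.5]
B = sphere(r=3.9) → bbox [-3.9,-3.9,-3.9] .. [3.9,3.9,3.9]
lo = A.lo+B.lo = [-5.3-3.9, -10.3-3.9, -5.3-3.9] = [-9.200,-14.200,-9.200]
hi = A.hi+B.hi = [31.5+3.9, 26.5+3.9, 31.5+3.9] = [35.400,30.400,35.400]
diag = √(44.6²+44.6²+44.6²) = √5967.48 = 77.249

min=[-9.200,-14.200,-9.200] max=[35.400,30.400,35.400] diag=77.249


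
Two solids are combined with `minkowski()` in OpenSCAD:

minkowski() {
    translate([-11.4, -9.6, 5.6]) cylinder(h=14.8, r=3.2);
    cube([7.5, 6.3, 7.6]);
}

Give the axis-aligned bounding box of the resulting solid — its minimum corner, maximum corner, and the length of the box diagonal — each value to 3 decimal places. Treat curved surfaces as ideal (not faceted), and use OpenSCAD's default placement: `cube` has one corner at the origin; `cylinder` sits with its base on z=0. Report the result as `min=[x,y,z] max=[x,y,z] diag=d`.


min=[-14.600,-12.800,5.600] max=[-0.700,-0.100,28.000] diag=29.262

A = translate([-11.4, -9.6, 5.6]) cylinder(h=14.8, r=3.2) → bbox [-14.6,-12.8,5.6] .. [-8.2,-6.4,20.4]
B = cube([7.5, 6.3, 7.6]) → bbox [0,0,0] .. [7.5,6.3,7.6]
lo = A.lo+B.lo = [-14.6+0, -12.8+0, 5.6+0] = [-14.600,-12.800,5.600]
hi = A.hi+B.hi = [-8.2+7.5, -6.4+6.3, 20.4+7.6] = [-0.700,-0.100,28.000]
diag = √(13.9²+12.7²+22.4²) = √856.26 = 29.262


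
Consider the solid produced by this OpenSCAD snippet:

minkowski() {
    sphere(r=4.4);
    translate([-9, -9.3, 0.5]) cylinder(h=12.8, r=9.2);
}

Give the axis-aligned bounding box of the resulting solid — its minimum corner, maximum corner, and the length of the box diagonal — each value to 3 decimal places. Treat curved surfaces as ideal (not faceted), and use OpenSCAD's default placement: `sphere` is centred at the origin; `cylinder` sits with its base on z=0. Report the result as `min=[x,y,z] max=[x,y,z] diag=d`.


min=[-22.600,-22.900,-3.900] max=[4.600,4.300,17.700] diag=44.116

A = translate([-9, -9.3, 0.5]) cylinder(h=12.8, r=9.2) → bbox [-18.2,-18.5,0.5] .. [0.2,-0.1,13.3]
B = sphere(r=4.4) → bbox [-4.4,-4.4,-4.4] .. [4.4,4.4,4.4]
lo = A.lo+B.lo = [-18.2-4.4, -18.5-4.4, 0.5-4.4] = [-22.600,-22.900,-3.900]
hi = A.hi+B.hi = [0.2+4.4, -0.1+4.4, 13.3+4.4] = [4.600,4.300,17.700]
diag = √(27.2²+27.2²+21.6²) = √1946.24 = 44.116


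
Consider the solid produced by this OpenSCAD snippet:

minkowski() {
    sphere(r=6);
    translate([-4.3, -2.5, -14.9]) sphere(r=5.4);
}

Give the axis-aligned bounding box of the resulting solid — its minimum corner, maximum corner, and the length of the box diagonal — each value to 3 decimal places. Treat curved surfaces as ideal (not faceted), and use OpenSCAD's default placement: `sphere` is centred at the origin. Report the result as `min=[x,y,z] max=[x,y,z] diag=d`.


min=[-15.700,-13.900,-26.300] max=[7.100,8.900,-3.500] diag=39.491

A = translate([-4.3, -2.5, -14.9]) sphere(r=5.4) → bbox [-9.7,-7.9,-20.3] .. [1.1,2.9,-9.5]
B = sphere(r=6) → bbox [-6,-6,-6] .. [6,6,6]
lo = A.lo+B.lo = [-9.7-6, -7.9-6, -20.3-6] = [-15.700,-13.900,-26.300]
hi = A.hi+B.hi = [1.1+6, 2.9+6, -9.5+6] = [7.100,8.900,-3.500]
diag = √(22.8²+22.8²+22.8²) = √1559.52 = 39.491


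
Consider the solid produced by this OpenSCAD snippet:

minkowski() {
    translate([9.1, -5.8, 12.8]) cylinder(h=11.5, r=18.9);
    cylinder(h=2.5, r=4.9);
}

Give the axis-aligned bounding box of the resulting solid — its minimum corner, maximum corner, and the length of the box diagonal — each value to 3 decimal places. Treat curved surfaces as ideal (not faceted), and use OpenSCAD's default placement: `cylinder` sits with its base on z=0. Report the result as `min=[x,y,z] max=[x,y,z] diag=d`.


min=[-14.700,-29.600,12.800] max=[32.900,18.000,26.800] diag=68.757

A = translate([9.1, -5.8, 12.8]) cylinder(h=11.5, r=18.9) → bbox [-9.8,-24.7,12.8] .. [28,13.1,24.3]
B = cylinder(h=2.5, r=4.9) → bbox [-4.9,-4.9,0] .. [4.9,4.9,2.5]
lo = A.lo+B.lo = [-9.8-4.9, -24.7-4.9, 12.8+0] = [-14.700,-29.600,12.800]
hi = A.hi+B.hi = [28+4.9, 13.1+4.9, 24.3+2.5] = [32.900,18.000,26.800]
diag = √(47.6²+47.6²+14²) = √4727.52 = 68.757


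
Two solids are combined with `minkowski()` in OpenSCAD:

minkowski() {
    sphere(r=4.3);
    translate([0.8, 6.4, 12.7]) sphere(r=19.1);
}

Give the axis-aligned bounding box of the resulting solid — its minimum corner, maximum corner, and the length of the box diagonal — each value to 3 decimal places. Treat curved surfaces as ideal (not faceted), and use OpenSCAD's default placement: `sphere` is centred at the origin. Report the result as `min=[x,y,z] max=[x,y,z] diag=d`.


min=[-22.600,-17.000,-10.700] max=[24.200,29.800,36.100] diag=81.060

A = translate([0.8, 6.4, 12.7]) sphere(r=19.1) → bbox [-18.3,-12.7,-6.4] .. [19.9,25.5,31.8]
B = sphere(r=4.3) → bbox [-4.3,-4.3,-4.3] .. [4.3,4.3,4.3]
lo = A.lo+B.lo = [-18.3-4.3, -12.7-4.3, -6.4-4.3] = [-22.600,-17.000,-10.700]
hi = A.hi+B.hi = [19.9+4.3, 25.5+4.3, 31.8+4.3] = [24.200,29.800,36.100]
diag = √(46.8²+46.8²+46.8²) = √6570.72 = 81.060


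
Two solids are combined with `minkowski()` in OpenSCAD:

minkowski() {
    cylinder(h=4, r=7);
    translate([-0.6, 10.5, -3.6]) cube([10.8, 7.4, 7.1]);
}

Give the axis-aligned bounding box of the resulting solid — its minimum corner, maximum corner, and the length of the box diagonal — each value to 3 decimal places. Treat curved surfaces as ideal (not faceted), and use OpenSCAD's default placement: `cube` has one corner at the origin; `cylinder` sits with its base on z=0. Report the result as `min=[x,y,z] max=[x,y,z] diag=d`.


A = translate([-0.6, 10.5, -3.6]) cube([10.8, 7.4, 7.1]) → bbox [-0.6,10.5,-3.6] .. [10.2,17.9,3.5]
B = cylinder(h=4, r=7) → bbox [-7,-7,0] .. [7,7,4]
lo = A.lo+B.lo = [-0.6-7, 10.5-7, -3.6+0] = [-7.600,3.500,-3.600]
hi = A.hi+B.hi = [10.2+7, 17.9+7, 3.5+4] = [17.200,24.900,7.500]
diag = √(24.8²+21.4²+11.1²) = √1196.21 = 34.586

min=[-7.600,3.500,-3.600] max=[17.200,24.900,7.500] diag=34.586


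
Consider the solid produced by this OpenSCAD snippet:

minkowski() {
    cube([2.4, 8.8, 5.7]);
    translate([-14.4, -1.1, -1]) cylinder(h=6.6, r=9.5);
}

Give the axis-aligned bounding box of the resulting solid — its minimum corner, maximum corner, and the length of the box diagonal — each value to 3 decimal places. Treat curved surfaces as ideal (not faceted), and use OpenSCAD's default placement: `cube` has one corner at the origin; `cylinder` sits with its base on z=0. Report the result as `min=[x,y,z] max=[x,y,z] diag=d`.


min=[-23.900,-10.600,-1.000] max=[-2.500,17.200,11.300] diag=37.176

A = translate([-14.4, -1.1, -1]) cylinder(h=6.6, r=9.5) → bbox [-23.9,-10.6,-1] .. [-4.9,8.4,5.6]
B = cube([2.4, 8.8, 5.7]) → bbox [0,0,0] .. [2.4,8.8,5.7]
lo = A.lo+B.lo = [-23.9+0, -10.6+0, -1+0] = [-23.900,-10.600,-1.000]
hi = A.hi+B.hi = [-4.9+2.4, 8.4+8.8, 5.6+5.7] = [-2.500,17.200,11.300]
diag = √(21.4²+27.8²+12.3²) = √1382.09 = 37.176


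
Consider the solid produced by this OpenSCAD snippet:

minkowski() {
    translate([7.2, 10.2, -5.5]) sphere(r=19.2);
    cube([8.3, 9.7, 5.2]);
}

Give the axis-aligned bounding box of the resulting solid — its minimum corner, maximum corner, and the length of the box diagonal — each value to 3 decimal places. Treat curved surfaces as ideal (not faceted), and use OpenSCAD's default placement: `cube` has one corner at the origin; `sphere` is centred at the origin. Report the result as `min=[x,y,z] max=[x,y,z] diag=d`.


A = translate([7.2, 10.2, -5.5]) sphere(r=19.2) → bbox [-12,-9,-24.7] .. [26.4,29.4,13.7]
B = cube([8.3, 9.7, 5.2]) → bbox [0,0,0] .. [8.3,9.7,5.2]
lo = A.lo+B.lo = [-12+0, -9+0, -24.7+0] = [-12.000,-9.000,-24.700]
hi = A.hi+B.hi = [26.4+8.3, 29.4+9.7, 13.7+5.2] = [34.700,39.100,18.900]
diag = √(46.7²+48.1²+43.6²) = √6395.46 = 79.972

min=[-12.000,-9.000,-24.700] max=[34.700,39.100,18.900] diag=79.972


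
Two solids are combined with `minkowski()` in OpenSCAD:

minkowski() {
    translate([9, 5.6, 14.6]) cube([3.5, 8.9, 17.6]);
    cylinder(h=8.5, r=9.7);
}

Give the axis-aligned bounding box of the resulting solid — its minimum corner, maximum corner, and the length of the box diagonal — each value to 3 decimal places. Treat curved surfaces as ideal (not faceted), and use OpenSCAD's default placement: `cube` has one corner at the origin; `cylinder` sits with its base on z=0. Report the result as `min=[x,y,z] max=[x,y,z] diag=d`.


A = translate([9, 5.6, 14.6]) cube([3.5, 8.9, 17.6]) → bbox [9,5.6,14.6] .. [12.5,14.5,32.2]
B = cylinder(h=8.5, r=9.7) → bbox [-9.7,-9.7,0] .. [9.7,9.7,8.5]
lo = A.lo+B.lo = [9-9.7, 5.6-9.7, 14.6+0] = [-0.700,-4.100,14.600]
hi = A.hi+B.hi = [12.5+9.7, 14.5+9.7, 32.2+8.5] = [22.200,24.200,40.700]
diag = √(22.9²+28.3²+26.1²) = √2006.51 = 44.794

min=[-0.700,-4.100,14.600] max=[22.200,24.200,40.700] diag=44.794


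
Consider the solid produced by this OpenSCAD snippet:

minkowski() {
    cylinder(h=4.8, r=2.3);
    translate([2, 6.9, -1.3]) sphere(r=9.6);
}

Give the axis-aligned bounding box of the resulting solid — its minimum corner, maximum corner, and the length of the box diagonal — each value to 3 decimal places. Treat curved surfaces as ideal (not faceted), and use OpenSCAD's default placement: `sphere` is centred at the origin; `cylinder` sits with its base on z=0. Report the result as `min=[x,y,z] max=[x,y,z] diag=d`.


min=[-9.900,-5.000,-10.900] max=[13.900,18.800,13.100] diag=41.339

A = translate([2, 6.9, -1.3]) sphere(r=9.6) → bbox [-7.6,-2.7,-10.9] .. [11.6,16.5,8.3]
B = cylinder(h=4.8, r=2.3) → bbox [-2.3,-2.3,0] .. [2.3,2.3,4.8]
lo = A.lo+B.lo = [-7.6-2.3, -2.7-2.3, -10.9+0] = [-9.900,-5.000,-10.900]
hi = A.hi+B.hi = [11.6+2.3, 16.5+2.3, 8.3+4.8] = [13.900,18.800,13.100]
diag = √(23.8²+23.8²+24²) = √1708.88 = 41.339


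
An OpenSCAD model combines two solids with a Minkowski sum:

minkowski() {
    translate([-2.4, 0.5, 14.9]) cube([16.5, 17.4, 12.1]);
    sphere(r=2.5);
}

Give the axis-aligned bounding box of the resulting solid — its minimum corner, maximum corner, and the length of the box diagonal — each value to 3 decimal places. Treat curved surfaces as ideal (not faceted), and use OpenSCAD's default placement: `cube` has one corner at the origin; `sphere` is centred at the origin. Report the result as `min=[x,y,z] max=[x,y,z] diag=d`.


min=[-4.900,-2.000,12.400] max=[16.600,20.400,29.500] diag=35.446

A = translate([-2.4, 0.5, 14.9]) cube([16.5, 17.4, 12.1]) → bbox [-2.4,0.5,14.9] .. [14.1,17.9,27]
B = sphere(r=2.5) → bbox [-2.5,-2.5,-2.5] .. [2.5,2.5,2.5]
lo = A.lo+B.lo = [-2.4-2.5, 0.5-2.5, 14.9-2.5] = [-4.900,-2.000,12.400]
hi = A.hi+B.hi = [14.1+2.5, 17.9+2.5, 27+2.5] = [16.600,20.400,29.500]
diag = √(21.5²+22.4²+17.1²) = √1256.42 = 35.446


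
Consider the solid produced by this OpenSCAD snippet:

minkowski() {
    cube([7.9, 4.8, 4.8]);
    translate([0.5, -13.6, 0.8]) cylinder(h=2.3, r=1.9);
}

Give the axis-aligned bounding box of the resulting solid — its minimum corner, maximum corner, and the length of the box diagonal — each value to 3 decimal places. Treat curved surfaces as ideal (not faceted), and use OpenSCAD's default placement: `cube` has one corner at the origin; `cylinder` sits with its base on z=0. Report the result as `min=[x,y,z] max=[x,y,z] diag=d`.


min=[-1.400,-15.500,0.800] max=[10.300,-6.900,7.900] diag=16.164

A = translate([0.5, -13.6, 0.8]) cylinder(h=2.3, r=1.9) → bbox [-1.4,-15.5,0.8] .. [2.4,-11.7,3.1]
B = cube([7.9, 4.8, 4.8]) → bbox [0,0,0] .. [7.9,4.8,4.8]
lo = A.lo+B.lo = [-1.4+0, -15.5+0, 0.8+0] = [-1.400,-15.500,0.800]
hi = A.hi+B.hi = [2.4+7.9, -11.7+4.8, 3.1+4.8] = [10.300,-6.900,7.900]
diag = √(11.7²+8.6²+7.1²) = √261.26 = 16.164


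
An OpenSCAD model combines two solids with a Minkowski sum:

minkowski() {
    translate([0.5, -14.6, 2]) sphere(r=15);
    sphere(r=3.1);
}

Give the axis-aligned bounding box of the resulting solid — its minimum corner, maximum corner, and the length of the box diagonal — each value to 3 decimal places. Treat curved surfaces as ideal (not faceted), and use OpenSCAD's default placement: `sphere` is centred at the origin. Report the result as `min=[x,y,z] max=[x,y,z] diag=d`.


min=[-17.600,-32.700,-16.100] max=[18.600,3.500,20.100] diag=62.700

A = translate([0.5, -14.6, 2]) sphere(r=15) → bbox [-14.5,-29.6,-13] .. [15.5,0.4,17]
B = sphere(r=3.1) → bbox [-3.1,-3.1,-3.1] .. [3.1,3.1,3.1]
lo = A.lo+B.lo = [-14.5-3.1, -29.6-3.1, -13-3.1] = [-17.600,-32.700,-16.100]
hi = A.hi+B.hi = [15.5+3.1, 0.4+3.1, 17+3.1] = [18.600,3.500,20.100]
diag = √(36.2²+36.2²+36.2²) = √3931.32 = 62.700


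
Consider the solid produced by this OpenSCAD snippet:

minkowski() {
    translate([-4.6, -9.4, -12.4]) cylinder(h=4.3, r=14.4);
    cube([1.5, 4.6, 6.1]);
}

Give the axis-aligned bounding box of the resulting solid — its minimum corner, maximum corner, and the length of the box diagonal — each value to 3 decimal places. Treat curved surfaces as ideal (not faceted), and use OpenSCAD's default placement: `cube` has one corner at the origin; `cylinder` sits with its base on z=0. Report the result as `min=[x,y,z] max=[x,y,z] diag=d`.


min=[-19.000,-23.800,-12.400] max=[11.300,9.600,-2.000] diag=46.280

A = translate([-4.6, -9.4, -12.4]) cylinder(h=4.3, r=14.4) → bbox [-19,-23.8,-12.4] .. [9.8,5,-8.1]
B = cube([1.5, 4.6, 6.1]) → bbox [0,0,0] .. [1.5,4.6,6.1]
lo = A.lo+B.lo = [-19+0, -23.8+0, -12.4+0] = [-19.000,-23.800,-12.400]
hi = A.hi+B.hi = [9.8+1.5, 5+4.6, -8.1+6.1] = [11.300,9.600,-2.000]
diag = √(30.3²+33.4²+10.4²) = √2141.81 = 46.280


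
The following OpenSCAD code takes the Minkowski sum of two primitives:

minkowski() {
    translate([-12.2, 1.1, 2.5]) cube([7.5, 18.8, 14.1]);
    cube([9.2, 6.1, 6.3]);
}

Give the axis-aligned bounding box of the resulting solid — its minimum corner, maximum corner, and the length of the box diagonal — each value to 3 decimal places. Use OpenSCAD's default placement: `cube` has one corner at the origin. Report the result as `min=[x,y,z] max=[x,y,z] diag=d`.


A = translate([-12.2, 1.1, 2.5]) cube([7.5, 18.8, 14.1]) → bbox [-12.2,1.1,2.5] .. [-4.7,19.9,16.6]
B = cube([9.2, 6.1, 6.3]) → bbox [0,0,0] .. [9.2,6.1,6.3]
lo = A.lo+B.lo = [-12.2+0, 1.1+0, 2.5+0] = [-12.200,1.100,2.500]
hi = A.hi+B.hi = [-4.7+9.2, 19.9+6.1, 16.6+6.3] = [4.500,26.000,22.900]
diag = √(16.7²+24.9²+20.4²) = √1315.06 = 36.264

min=[-12.200,1.100,2.500] max=[4.500,26.000,22.900] diag=36.264


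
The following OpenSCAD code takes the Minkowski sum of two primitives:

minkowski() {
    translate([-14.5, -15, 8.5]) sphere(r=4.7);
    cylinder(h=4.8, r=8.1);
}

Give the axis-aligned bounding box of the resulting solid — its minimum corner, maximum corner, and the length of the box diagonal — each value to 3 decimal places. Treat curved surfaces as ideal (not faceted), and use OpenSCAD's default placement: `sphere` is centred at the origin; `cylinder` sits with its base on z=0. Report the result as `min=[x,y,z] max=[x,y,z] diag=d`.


A = translate([-14.5, -15, 8.5]) sphere(r=4.7) → bbox [-19.2,-19.7,3.8] .. [-9.8,-10.3,13.2]
B = cylinder(h=4.8, r=8.1) → bbox [-8.1,-8.1,0] .. [8.1,8.1,4.8]
lo = A.lo+B.lo = [-19.2-8.1, -19.7-8.1, 3.8+0] = [-27.300,-27.800,3.800]
hi = A.hi+B.hi = [-9.8+8.1, -10.3+8.1, 13.2+4.8] = [-1.700,-2.200,18.000]
diag = √(25.6²+25.6²+14.2²) = √1512.36 = 38.889

min=[-27.300,-27.800,3.800] max=[-1.700,-2.200,18.000] diag=38.889


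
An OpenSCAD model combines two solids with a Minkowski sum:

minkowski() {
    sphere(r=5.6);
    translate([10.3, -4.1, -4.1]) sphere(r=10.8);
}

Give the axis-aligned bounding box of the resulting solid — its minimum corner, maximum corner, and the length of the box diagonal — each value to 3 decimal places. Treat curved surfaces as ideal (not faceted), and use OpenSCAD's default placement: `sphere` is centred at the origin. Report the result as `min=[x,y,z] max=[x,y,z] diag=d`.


A = translate([10.3, -4.1, -4.1]) sphere(r=10.8) → bbox [-0.5,-14.9,-14.9] .. [21.1,6.7,6.7]
B = sphere(r=5.6) → bbox [-5.6,-5.6,-5.6] .. [5.6,5.6,5.6]
lo = A.lo+B.lo = [-0.5-5.6, -14.9-5.6, -14.9-5.6] = [-6.100,-20.500,-20.500]
hi = A.hi+B.hi = [21.1+5.6, 6.7+5.6, 6.7+5.6] = [26.700,12.300,12.300]
diag = √(32.8²+32.8²+32.8²) = √3227.52 = 56.811

min=[-6.100,-20.500,-20.500] max=[26.700,12.300,12.300] diag=56.811


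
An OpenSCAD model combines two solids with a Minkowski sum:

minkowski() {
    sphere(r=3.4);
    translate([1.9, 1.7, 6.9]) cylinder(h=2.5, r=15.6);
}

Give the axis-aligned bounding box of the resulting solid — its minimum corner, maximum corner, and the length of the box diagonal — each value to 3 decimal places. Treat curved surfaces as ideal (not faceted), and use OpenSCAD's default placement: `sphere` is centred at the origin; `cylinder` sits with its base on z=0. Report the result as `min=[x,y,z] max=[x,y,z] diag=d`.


min=[-17.100,-17.300,3.500] max=[20.900,20.700,12.800] diag=54.539

A = translate([1.9, 1.7, 6.9]) cylinder(h=2.5, r=15.6) → bbox [-13.7,-13.9,6.9] .. [17.5,17.3,9.4]
B = sphere(r=3.4) → bbox [-3.4,-3.4,-3.4] .. [3.4,3.4,3.4]
lo = A.lo+B.lo = [-13.7-3.4, -13.9-3.4, 6.9-3.4] = [-17.100,-17.300,3.500]
hi = A.hi+B.hi = [17.5+3.4, 17.3+3.4, 9.4+3.4] = [20.900,20.700,12.800]
diag = √(38²+38²+9.3²) = √2974.49 = 54.539


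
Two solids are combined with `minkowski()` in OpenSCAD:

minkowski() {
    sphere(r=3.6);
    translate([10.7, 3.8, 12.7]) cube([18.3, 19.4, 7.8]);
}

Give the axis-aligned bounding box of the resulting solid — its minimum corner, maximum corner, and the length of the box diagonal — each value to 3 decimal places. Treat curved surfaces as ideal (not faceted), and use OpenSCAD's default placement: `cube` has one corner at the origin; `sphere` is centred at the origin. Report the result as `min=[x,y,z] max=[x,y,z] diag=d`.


A = translate([10.7, 3.8, 12.7]) cube([18.3, 19.4, 7.8]) → bbox [10.7,3.8,12.7] .. [29,23.2,20.5]
B = sphere(r=3.6) → bbox [-3.6,-3.6,-3.6] .. [3.6,3.6,3.6]
lo = A.lo+B.lo = [10.7-3.6, 3.8-3.6, 12.7-3.6] = [7.100,0.200,9.100]
hi = A.hi+B.hi = [29+3.6, 23.2+3.6, 20.5+3.6] = [32.600,26.800,24.100]
diag = √(25.5²+26.6²+15²) = √1582.81 = 39.785

min=[7.100,0.200,9.100] max=[32.600,26.800,24.100] diag=39.785


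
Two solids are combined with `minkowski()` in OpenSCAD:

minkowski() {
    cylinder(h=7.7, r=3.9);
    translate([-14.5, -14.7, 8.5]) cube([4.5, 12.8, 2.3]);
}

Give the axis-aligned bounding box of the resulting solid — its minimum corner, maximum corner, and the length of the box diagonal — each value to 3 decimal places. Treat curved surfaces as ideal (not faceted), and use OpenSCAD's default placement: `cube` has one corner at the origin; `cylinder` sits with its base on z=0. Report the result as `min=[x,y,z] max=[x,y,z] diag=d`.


A = translate([-14.5, -14.7, 8.5]) cube([4.5, 12.8, 2.3]) → bbox [-14.5,-14.7,8.5] .. [-10,-1.9,10.8]
B = cylinder(h=7.7, r=3.9) → bbox [-3.9,-3.9,0] .. [3.9,3.9,7.7]
lo = A.lo+B.lo = [-14.5-3.9, -14.7-3.9, 8.5+0] = [-18.400,-18.600,8.500]
hi = A.hi+B.hi = [-10+3.9, -1.9+3.9, 10.8+7.7] = [-6.100,2.000,18.500]
diag = √(12.3²+20.6²+10²) = √675.65 = 25.993

min=[-18.400,-18.600,8.500] max=[-6.100,2.000,18.500] diag=25.993


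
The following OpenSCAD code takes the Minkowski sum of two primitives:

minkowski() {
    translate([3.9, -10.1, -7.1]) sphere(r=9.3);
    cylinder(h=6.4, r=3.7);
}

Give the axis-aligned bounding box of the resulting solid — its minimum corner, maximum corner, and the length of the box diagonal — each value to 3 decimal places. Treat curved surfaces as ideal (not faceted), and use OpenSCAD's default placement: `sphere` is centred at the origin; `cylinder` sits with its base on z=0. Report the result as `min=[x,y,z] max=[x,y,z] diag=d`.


A = translate([3.9, -10.1, -7.1]) sphere(r=9.3) → bbox [-5.4,-19.4,-16.4] .. [13.2,-0.8,2.2]
B = cylinder(h=6.4, r=3.7) → bbox [-3.7,-3.7,0] .. [3.7,3.7,6.4]
lo = A.lo+B.lo = [-5.4-3.7, -19.4-3.7, -16.4+0] = [-9.100,-23.100,-16.400]
hi = A.hi+B.hi = [13.2+3.7, -0.8+3.7, 2.2+6.4] = [16.900,2.900,8.600]
diag = √(26²+26²+25²) = √1977 = 44.463

min=[-9.100,-23.100,-16.400] max=[16.900,2.900,8.600] diag=44.463


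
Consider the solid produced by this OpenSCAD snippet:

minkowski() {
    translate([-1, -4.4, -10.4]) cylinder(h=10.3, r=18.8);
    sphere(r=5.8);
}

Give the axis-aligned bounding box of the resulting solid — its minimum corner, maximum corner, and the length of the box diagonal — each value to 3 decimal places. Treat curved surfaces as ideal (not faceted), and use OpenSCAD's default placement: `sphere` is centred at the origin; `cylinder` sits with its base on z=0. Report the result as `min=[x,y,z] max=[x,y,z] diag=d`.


min=[-25.600,-29.000,-16.200] max=[23.600,20.200,5.700] diag=72.944

A = translate([-1, -4.4, -10.4]) cylinder(h=10.3, r=18.8) → bbox [-19.8,-23.2,-10.4] .. [17.8,14.4,-0.1]
B = sphere(r=5.8) → bbox [-5.8,-5.8,-5.8] .. [5.8,5.8,5.8]
lo = A.lo+B.lo = [-19.8-5.8, -23.2-5.8, -10.4-5.8] = [-25.600,-29.000,-16.200]
hi = A.hi+B.hi = [17.8+5.8, 14.4+5.8, -0.1+5.8] = [23.600,20.200,5.700]
diag = √(49.2²+49.2²+21.9²) = √5320.89 = 72.944
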